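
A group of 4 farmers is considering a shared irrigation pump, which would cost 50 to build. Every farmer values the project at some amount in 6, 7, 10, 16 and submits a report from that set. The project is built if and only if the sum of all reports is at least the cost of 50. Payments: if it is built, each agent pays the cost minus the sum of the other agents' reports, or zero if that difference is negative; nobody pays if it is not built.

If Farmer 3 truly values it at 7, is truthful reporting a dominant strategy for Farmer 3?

Check each profile of the others' reports and compare truth against every alternative report.
Others report (16, 16, 16): truth gives 5, best alternative gives 5.
Others report (6, 6, 6): truth gives 0, best alternative gives 0.
Others report (6, 6, 7): truth gives 0, best alternative gives 0.
Others report (6, 6, 10): truth gives 0, best alternative gives 0.
Others report (6, 6, 16): truth gives 0, best alternative gives 0.
Others report (6, 7, 6): truth gives 0, best alternative gives 0.
(Remaining 58 profiles checked similarly; truth is weakly best in each.)
In every case the truthful report is at least as good as any alternative, so it is a dominant strategy.

Yes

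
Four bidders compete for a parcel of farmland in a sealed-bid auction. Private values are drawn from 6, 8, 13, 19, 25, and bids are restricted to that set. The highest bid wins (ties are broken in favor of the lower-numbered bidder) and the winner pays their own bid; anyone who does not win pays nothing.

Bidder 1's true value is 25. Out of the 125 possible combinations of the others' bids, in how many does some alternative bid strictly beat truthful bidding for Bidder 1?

64

Others bid (6, 6, 6): truth gives 0; bid 6 gives 19 > 0. Violating.
Others bid (6, 6, 8): truth gives 0; bid 8 gives 17 > 0. Violating.
Others bid (6, 6, 13): truth gives 0; bid 13 gives 12 > 0. Violating.
Others bid (6, 6, 19): truth gives 0; bid 19 gives 6 > 0. Violating.
Others bid (6, 6, 25): truth gives 0; no alternative beats it.
Others bid (6, 8, 25): truth gives 0; no alternative beats it.
(Checking all 125 profiles: 64 have a profitable deviation, 61 do not.)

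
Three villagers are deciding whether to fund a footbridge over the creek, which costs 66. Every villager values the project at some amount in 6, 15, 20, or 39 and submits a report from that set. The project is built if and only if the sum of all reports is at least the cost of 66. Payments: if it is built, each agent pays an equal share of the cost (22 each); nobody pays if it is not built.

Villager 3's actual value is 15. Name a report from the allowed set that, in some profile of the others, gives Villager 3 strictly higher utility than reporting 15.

Suppose Villager 1 reports 15 and Villager 2 reports 39.
Report 15: project built, pays 22, utility 15 - 22 = -7.
Report 6: project not built, utility 0.
So reporting 6 beats truth here (0 > -7).

6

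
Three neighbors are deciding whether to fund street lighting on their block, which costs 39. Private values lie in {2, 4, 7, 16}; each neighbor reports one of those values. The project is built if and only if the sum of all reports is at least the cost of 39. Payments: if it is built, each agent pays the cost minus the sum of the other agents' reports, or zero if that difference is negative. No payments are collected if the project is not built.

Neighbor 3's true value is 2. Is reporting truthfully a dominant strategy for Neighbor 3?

Yes

Check each profile of the others' reports and compare truth against every alternative report.
Others report (2, 2): truth gives 0, best alternative gives 0.
Others report (2, 4): truth gives 0, best alternative gives 0.
Others report (2, 7): truth gives 0, best alternative gives 0.
Others report (2, 16): truth gives 0, best alternative gives 0.
Others report (4, 2): truth gives 0, best alternative gives 0.
Others report (4, 4): truth gives 0, best alternative gives 0.
(Remaining 10 profiles checked similarly; truth is weakly best in each.)
In every case the truthful report is at least as good as any alternative, so it is a dominant strategy.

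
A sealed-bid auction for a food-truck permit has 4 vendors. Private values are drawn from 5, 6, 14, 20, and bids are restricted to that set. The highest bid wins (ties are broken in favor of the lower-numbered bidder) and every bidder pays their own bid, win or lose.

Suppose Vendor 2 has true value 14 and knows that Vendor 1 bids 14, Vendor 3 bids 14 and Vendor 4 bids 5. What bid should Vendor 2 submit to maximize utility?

5

Bid 5: loses but pays 5, utility -5.
Bid 6: loses but pays 6, utility -6.
Bid 14: loses but pays 14, utility -14.
Bid 20: wins, pays 20, utility 14 - 20 = -6.
The best choice is 5 with utility -5.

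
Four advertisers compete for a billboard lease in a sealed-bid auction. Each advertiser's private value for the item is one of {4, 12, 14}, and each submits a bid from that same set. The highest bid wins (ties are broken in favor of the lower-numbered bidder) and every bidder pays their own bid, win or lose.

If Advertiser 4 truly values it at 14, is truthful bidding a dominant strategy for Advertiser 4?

Consider the case where Advertiser 1 bids 4, Advertiser 2 bids 4 and Advertiser 3 bids 4.
Truthful bid 14: wins, pays 14, utility 14 - 14 = 0.
Bid 12 instead: wins, pays 12, utility 14 - 12 = 2.
Since 2 > 0, bidding 12 is strictly better here, so truthful bidding is not dominant.

No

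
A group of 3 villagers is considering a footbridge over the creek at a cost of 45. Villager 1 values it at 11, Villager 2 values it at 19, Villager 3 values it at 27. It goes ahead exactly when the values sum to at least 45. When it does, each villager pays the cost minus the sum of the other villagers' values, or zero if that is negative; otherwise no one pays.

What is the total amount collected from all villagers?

22

Total value 57 ≥ cost 45, so it is built.
Villager 1: others sum to 46; max(0, 45 - 46) = 0.
Villager 2: others sum to 38; max(0, 45 - 38) = 7.
Villager 3: others sum to 30; max(0, 45 - 30) = 15.
Total collected = 0 + 7 + 15 = 22.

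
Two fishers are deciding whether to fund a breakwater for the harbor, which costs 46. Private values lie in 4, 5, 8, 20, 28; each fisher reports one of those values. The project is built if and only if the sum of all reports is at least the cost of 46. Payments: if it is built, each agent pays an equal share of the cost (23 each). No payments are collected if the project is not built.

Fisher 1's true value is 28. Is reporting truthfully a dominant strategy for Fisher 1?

Check each profile of the others' reports and compare truth against every alternative report.
Others report (20): truth gives 5, best alternative gives 0.
Others report (28): truth gives 5, best alternative gives 5.
Others report (4): truth gives 0, best alternative gives 0.
Others report (5): truth gives 0, best alternative gives 0.
Others report (8): truth gives 0, best alternative gives 0.
In every case the truthful report is at least as good as any alternative, so it is a dominant strategy.

Yes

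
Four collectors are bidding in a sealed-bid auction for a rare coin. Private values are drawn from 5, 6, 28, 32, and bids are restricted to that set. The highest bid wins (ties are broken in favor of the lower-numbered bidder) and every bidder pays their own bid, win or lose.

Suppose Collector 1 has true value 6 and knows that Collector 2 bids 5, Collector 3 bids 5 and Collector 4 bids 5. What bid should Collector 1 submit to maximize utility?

Bid 5: wins, pays 5, utility 6 - 5 = 1.
Bid 6: wins, pays 6, utility 6 - 6 = 0.
Bid 28: wins, pays 28, utility 6 - 28 = -22.
Bid 32: wins, pays 32, utility 6 - 32 = -26.
The best choice is 5 with utility 1.

5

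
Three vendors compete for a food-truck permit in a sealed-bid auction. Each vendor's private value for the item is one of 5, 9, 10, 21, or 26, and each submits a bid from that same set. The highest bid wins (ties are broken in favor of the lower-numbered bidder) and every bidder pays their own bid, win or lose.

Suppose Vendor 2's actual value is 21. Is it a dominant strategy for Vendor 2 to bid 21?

No

Consider the case where Vendor 1 bids 5 and Vendor 3 bids 5.
Truthful bid 21: wins, pays 21, utility 21 - 21 = 0.
Bid 9 instead: wins, pays 9, utility 21 - 9 = 12.
Since 12 > 0, bidding 9 is strictly better here, so truthful bidding is not dominant.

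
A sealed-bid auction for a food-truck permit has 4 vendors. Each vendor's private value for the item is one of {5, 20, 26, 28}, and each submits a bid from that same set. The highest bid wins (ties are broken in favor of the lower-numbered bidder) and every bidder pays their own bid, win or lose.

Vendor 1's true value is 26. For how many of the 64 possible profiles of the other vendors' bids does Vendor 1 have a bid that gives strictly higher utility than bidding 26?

45

Others bid (5, 5, 5): truth gives 0; bid 5 gives 21 > 0. Violating.
Others bid (5, 5, 20): truth gives 0; bid 20 gives 6 > 0. Violating.
Others bid (5, 5, 28): truth gives -26; bid 28 gives -2 > -26. Violating.
Others bid (5, 20, 5): truth gives 0; bid 20 gives 6 > 0. Violating.
Others bid (5, 5, 26): truth gives 0; no alternative beats it.
Others bid (5, 20, 26): truth gives 0; no alternative beats it.
(Checking all 64 profiles: 45 have a profitable deviation, 19 do not.)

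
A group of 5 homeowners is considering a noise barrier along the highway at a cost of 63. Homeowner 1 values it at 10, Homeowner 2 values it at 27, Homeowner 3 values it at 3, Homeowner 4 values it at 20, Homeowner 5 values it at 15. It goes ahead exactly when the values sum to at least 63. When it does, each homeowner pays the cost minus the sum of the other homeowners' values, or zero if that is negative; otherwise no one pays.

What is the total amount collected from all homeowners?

26

Total value 75 ≥ cost 63, so it is built.
Homeowner 1: others sum to 65; max(0, 63 - 65) = 0.
Homeowner 2: others sum to 48; max(0, 63 - 48) = 15.
Homeowner 3: others sum to 72; max(0, 63 - 72) = 0.
Homeowner 4: others sum to 55; max(0, 63 - 55) = 8.
Homeowner 5: others sum to 60; max(0, 63 - 60) = 3.
Total collected = 0 + 15 + 0 + 8 + 3 = 26.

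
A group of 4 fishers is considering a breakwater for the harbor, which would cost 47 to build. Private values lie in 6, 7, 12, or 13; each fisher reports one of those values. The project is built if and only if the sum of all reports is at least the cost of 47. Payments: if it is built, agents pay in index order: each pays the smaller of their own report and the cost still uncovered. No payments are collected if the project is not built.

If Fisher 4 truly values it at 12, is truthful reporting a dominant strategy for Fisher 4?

Yes

Check each profile of the others' reports and compare truth against every alternative report.
Others report (13, 13, 13): truth gives 4, best alternative gives 4.
Others report (12, 13, 13): truth gives 3, best alternative gives 3.
Others report (13, 12, 13): truth gives 3, best alternative gives 3.
Others report (13, 13, 12): truth gives 3, best alternative gives 3.
Others report (12, 12, 13): truth gives 2, best alternative gives 2.
Others report (12, 13, 12): truth gives 2, best alternative gives 2.
(Remaining 58 profiles checked similarly; truth is weakly best in each.)
In every case the truthful report is at least as good as any alternative, so it is a dominant strategy.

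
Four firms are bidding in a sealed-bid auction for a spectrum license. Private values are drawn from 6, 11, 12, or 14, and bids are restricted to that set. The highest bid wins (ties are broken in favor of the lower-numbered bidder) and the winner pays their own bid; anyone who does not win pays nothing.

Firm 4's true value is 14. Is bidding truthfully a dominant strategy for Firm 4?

No

Consider the case where Firm 1 bids 6, Firm 2 bids 6 and Firm 3 bids 6.
Truthful bid 14: wins, pays 14, utility 14 - 14 = 0.
Bid 11 instead: wins, pays 11, utility 14 - 11 = 3.
Since 3 > 0, bidding 11 is strictly better here, so truthful bidding is not dominant.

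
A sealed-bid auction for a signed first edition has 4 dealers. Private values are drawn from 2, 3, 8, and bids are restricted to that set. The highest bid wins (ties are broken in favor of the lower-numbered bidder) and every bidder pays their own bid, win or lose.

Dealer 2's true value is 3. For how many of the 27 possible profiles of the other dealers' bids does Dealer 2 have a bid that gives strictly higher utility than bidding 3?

23

Others bid (2, 2, 8): truth gives -3; bid 2 gives -2 > -3. Violating.
Others bid (2, 3, 8): truth gives -3; bid 2 gives -2 > -3. Violating.
Others bid (2, 8, 2): truth gives -3; bid 2 gives -2 > -3. Violating.
Others bid (2, 8, 3): truth gives -3; bid 2 gives -2 > -3. Violating.
Others bid (2, 2, 2): truth gives 0; no alternative beats it.
Others bid (2, 2, 3): truth gives 0; no alternative beats it.
(Checking all 27 profiles: 23 have a profitable deviation, 4 do not.)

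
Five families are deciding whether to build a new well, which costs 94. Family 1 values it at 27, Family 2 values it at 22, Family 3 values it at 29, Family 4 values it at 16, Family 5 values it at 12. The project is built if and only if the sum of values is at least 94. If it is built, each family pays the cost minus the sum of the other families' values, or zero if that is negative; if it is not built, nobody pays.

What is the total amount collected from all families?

Total value 106 ≥ cost 94, so it is built.
Family 1: others sum to 79; max(0, 94 - 79) = 15.
Family 2: others sum to 84; max(0, 94 - 84) = 10.
Family 3: others sum to 77; max(0, 94 - 77) = 17.
Family 4: others sum to 90; max(0, 94 - 90) = 4.
Family 5: others sum to 94; max(0, 94 - 94) = 0.
Total collected = 15 + 10 + 17 + 4 + 0 = 46.

46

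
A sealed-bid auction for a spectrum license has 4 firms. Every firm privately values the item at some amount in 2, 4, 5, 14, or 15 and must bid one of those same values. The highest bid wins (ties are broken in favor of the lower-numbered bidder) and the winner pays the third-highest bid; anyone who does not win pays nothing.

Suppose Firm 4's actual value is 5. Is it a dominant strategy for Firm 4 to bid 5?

Consider the case where Firm 1 bids 2, Firm 2 bids 2 and Firm 3 bids 5.
Truthful bid 5: loses, pays 0, utility 0.
Bid 14 instead: wins, pays 2, utility 5 - 2 = 3.
Since 3 > 0, bidding 14 is strictly better here, so truthful bidding is not dominant.

No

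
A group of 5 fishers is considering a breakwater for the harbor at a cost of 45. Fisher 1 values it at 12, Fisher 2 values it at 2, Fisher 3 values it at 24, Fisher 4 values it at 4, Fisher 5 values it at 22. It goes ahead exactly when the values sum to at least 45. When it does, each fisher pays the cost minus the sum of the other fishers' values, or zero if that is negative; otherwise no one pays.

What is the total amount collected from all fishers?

Total value 64 ≥ cost 45, so it is built.
Fisher 1: others sum to 52; max(0, 45 - 52) = 0.
Fisher 2: others sum to 62; max(0, 45 - 62) = 0.
Fisher 3: others sum to 40; max(0, 45 - 40) = 5.
Fisher 4: others sum to 60; max(0, 45 - 60) = 0.
Fisher 5: others sum to 42; max(0, 45 - 42) = 3.
Total collected = 0 + 0 + 5 + 0 + 3 = 8.

8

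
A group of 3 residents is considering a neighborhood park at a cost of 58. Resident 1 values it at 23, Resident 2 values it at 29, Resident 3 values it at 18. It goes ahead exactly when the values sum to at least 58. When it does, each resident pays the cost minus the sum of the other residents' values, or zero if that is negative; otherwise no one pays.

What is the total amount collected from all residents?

Total value 70 ≥ cost 58, so it is built.
Resident 1: others sum to 47; max(0, 58 - 47) = 11.
Resident 2: others sum to 41; max(0, 58 - 41) = 17.
Resident 3: others sum to 52; max(0, 58 - 52) = 6.
Total collected = 11 + 17 + 6 = 34.

34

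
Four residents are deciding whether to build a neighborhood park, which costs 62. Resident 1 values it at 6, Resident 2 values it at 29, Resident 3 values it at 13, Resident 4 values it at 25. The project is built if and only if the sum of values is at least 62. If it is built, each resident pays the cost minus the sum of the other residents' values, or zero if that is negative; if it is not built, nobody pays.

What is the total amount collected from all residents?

34

Total value 73 ≥ cost 62, so it is built.
Resident 1: others sum to 67; max(0, 62 - 67) = 0.
Resident 2: others sum to 44; max(0, 62 - 44) = 18.
Resident 3: others sum to 60; max(0, 62 - 60) = 2.
Resident 4: others sum to 48; max(0, 62 - 48) = 14.
Total collected = 0 + 18 + 2 + 14 = 34.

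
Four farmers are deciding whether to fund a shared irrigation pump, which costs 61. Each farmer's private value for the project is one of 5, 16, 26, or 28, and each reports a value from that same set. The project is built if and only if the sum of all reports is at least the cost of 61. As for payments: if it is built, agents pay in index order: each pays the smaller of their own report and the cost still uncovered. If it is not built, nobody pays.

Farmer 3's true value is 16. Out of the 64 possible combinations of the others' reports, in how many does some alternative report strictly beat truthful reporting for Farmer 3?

34

Others report (5, 26, 26): truth gives 0; report 5 gives 11 > 0. Violating.
Others report (5, 26, 28): truth gives 0; report 5 gives 11 > 0. Violating.
Others report (5, 28, 26): truth gives 0; report 5 gives 11 > 0. Violating.
Others report (5, 28, 28): truth gives 0; report 5 gives 11 > 0. Violating.
Others report (5, 5, 5): truth gives 0; no alternative beats it.
Others report (5, 5, 16): truth gives 0; no alternative beats it.
(Checking all 64 profiles: 34 have a profitable deviation, 30 do not.)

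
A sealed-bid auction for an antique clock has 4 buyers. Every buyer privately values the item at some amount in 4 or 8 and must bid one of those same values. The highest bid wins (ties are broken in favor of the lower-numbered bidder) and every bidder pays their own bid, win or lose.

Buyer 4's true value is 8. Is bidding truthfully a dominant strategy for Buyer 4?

Consider the case where Buyer 1 bids 4, Buyer 2 bids 4 and Buyer 3 bids 8.
Truthful bid 8: loses but pays 8, utility -8.
Bid 4 instead: loses but pays 4, utility -4.
Since -4 > -8, bidding 4 is strictly better here, so truthful bidding is not dominant.

No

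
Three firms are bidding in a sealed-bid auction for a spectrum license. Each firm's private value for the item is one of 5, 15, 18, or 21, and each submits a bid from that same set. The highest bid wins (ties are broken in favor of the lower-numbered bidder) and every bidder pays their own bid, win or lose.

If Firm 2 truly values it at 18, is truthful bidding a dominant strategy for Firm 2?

Consider the case where Firm 1 bids 5 and Firm 3 bids 5.
Truthful bid 18: wins, pays 18, utility 18 - 18 = 0.
Bid 15 instead: wins, pays 15, utility 18 - 15 = 3.
Since 3 > 0, bidding 15 is strictly better here, so truthful bidding is not dominant.

No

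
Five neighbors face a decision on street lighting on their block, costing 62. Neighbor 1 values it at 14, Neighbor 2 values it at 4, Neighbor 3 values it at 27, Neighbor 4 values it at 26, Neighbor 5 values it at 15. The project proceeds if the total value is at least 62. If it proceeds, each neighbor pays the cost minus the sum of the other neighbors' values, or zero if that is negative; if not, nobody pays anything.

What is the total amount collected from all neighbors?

Total value 86 ≥ cost 62, so it is built.
Neighbor 1: others sum to 72; max(0, 62 - 72) = 0.
Neighbor 2: others sum to 82; max(0, 62 - 82) = 0.
Neighbor 3: others sum to 59; max(0, 62 - 59) = 3.
Neighbor 4: others sum to 60; max(0, 62 - 60) = 2.
Neighbor 5: others sum to 71; max(0, 62 - 71) = 0.
Total collected = 0 + 0 + 3 + 2 + 0 = 5.

5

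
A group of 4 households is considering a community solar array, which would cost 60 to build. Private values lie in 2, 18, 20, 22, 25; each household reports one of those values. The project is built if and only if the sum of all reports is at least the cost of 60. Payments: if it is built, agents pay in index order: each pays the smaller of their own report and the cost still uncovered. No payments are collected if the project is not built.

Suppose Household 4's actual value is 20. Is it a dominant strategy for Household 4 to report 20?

Check each profile of the others' reports and compare truth against every alternative report.
Others report (18, 18, 25): truth gives 20, best alternative gives 20.
Others report (18, 20, 22): truth gives 20, best alternative gives 20.
Others report (18, 20, 25): truth gives 20, best alternative gives 20.
Others report (18, 22, 20): truth gives 20, best alternative gives 20.
Others report (18, 22, 22): truth gives 20, best alternative gives 20.
Others report (18, 22, 25): truth gives 20, best alternative gives 20.
(Remaining 119 profiles checked similarly; truth is weakly best in each.)
In every case the truthful report is at least as good as any alternative, so it is a dominant strategy.

Yes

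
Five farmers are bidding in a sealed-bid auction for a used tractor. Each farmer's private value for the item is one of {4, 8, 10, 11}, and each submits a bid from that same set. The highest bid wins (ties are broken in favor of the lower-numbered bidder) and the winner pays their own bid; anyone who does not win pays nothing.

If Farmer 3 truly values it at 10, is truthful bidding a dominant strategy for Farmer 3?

Consider the case where Farmer 1 bids 4, Farmer 2 bids 4, Farmer 4 bids 4 and Farmer 5 bids 4.
Truthful bid 10: wins, pays 10, utility 10 - 10 = 0.
Bid 8 instead: wins, pays 8, utility 10 - 8 = 2.
Since 2 > 0, bidding 8 is strictly better here, so truthful bidding is not dominant.

No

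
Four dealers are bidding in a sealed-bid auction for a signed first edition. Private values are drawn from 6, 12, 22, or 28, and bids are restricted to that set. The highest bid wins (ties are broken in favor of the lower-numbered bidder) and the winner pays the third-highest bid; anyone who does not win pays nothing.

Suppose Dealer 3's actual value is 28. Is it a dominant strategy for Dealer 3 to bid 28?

Yes

Check each profile of the others' bids and compare truth against every alternative bid.
Others bid (6, 6, 28): truth gives 22, best alternative gives 0.
Others bid (6, 22, 6): truth gives 22, best alternative gives 0.
Others bid (22, 6, 6): truth gives 22, best alternative gives 0.
Others bid (6, 12, 28): truth gives 16, best alternative gives 0.
Others bid (6, 22, 12): truth gives 16, best alternative gives 0.
Others bid (12, 6, 28): truth gives 16, best alternative gives 0.
(Remaining 58 profiles checked similarly; truth is weakly best in each.)
In every case the truthful bid is at least as good as any alternative, so it is a dominant strategy.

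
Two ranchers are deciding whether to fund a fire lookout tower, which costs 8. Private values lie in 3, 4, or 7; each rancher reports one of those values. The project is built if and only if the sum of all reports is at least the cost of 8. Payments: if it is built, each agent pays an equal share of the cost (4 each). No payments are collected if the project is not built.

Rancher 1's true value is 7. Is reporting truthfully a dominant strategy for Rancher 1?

Yes

Check each profile of the others' reports and compare truth against every alternative report.
Others report (3): truth gives 3, best alternative gives 0.
Others report (4): truth gives 3, best alternative gives 3.
Others report (7): truth gives 3, best alternative gives 3.
In every case the truthful report is at least as good as any alternative, so it is a dominant strategy.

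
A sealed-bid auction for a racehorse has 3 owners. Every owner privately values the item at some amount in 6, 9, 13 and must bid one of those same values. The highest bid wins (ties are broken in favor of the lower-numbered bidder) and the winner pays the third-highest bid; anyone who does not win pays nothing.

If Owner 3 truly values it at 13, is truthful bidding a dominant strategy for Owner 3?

Yes

Check each profile of the others' bids and compare truth against every alternative bid.
Others bid (6, 9): truth gives 7, best alternative gives 0.
Others bid (9, 6): truth gives 7, best alternative gives 0.
Others bid (9, 9): truth gives 4, best alternative gives 0.
Others bid (6, 6): truth gives 7, best alternative gives 7.
Others bid (6, 13): truth gives 0, best alternative gives 0.
Others bid (9, 13): truth gives 0, best alternative gives 0.
(Remaining 3 profiles checked similarly; truth is weakly best in each.)
In every case the truthful bid is at least as good as any alternative, so it is a dominant strategy.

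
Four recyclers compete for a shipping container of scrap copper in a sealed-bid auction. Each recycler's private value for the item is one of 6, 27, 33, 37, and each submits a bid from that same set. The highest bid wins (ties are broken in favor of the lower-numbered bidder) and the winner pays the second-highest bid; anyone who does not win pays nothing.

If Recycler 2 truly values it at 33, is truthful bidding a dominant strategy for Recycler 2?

Check each profile of the others' bids and compare truth against every alternative bid.
Others bid (6, 6, 6): truth gives 27, best alternative gives 27.
Others bid (6, 6, 27): truth gives 6, best alternative gives 6.
Others bid (6, 27, 6): truth gives 6, best alternative gives 6.
Others bid (6, 27, 27): truth gives 6, best alternative gives 6.
Others bid (27, 6, 6): truth gives 6, best alternative gives 6.
Others bid (27, 6, 27): truth gives 6, best alternative gives 6.
(Remaining 58 profiles checked similarly; truth is weakly best in each.)
In every case the truthful bid is at least as good as any alternative, so it is a dominant strategy.

Yes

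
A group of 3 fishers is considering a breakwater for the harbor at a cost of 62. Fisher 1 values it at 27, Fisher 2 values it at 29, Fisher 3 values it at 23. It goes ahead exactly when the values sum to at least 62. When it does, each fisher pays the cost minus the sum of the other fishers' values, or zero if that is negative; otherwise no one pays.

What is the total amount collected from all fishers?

28

Total value 79 ≥ cost 62, so it is built.
Fisher 1: others sum to 52; max(0, 62 - 52) = 10.
Fisher 2: others sum to 50; max(0, 62 - 50) = 12.
Fisher 3: others sum to 56; max(0, 62 - 56) = 6.
Total collected = 10 + 12 + 6 = 28.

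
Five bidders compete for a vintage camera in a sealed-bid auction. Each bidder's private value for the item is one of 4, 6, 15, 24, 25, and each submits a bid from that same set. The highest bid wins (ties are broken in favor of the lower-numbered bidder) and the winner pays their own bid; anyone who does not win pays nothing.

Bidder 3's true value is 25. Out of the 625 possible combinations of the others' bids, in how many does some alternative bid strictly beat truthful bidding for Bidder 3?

Others bid (4, 4, 4, 4): truth gives 0; bid 6 gives 19 > 0. Violating.
Others bid (4, 4, 4, 6): truth gives 0; bid 6 gives 19 > 0. Violating.
Others bid (4, 4, 4, 15): truth gives 0; bid 15 gives 10 > 0. Violating.
Others bid (4, 4, 4, 24): truth gives 0; bid 24 gives 1 > 0. Violating.
Others bid (4, 4, 4, 25): truth gives 0; no alternative beats it.
Others bid (4, 4, 6, 25): truth gives 0; no alternative beats it.
(Checking all 625 profiles: 144 have a profitable deviation, 481 do not.)

144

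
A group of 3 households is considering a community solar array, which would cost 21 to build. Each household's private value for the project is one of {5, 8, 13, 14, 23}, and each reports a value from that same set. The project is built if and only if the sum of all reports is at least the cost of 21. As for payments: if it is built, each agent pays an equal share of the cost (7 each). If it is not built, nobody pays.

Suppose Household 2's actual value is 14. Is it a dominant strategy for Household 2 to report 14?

Check each profile of the others' reports and compare truth against every alternative report.
Others report (5, 5): truth gives 7, best alternative gives 7.
Others report (5, 8): truth gives 7, best alternative gives 7.
Others report (5, 13): truth gives 7, best alternative gives 7.
Others report (5, 14): truth gives 7, best alternative gives 7.
Others report (5, 23): truth gives 7, best alternative gives 7.
Others report (8, 5): truth gives 7, best alternative gives 7.
(Remaining 19 profiles checked similarly; truth is weakly best in each.)
In every case the truthful report is at least as good as any alternative, so it is a dominant strategy.

Yes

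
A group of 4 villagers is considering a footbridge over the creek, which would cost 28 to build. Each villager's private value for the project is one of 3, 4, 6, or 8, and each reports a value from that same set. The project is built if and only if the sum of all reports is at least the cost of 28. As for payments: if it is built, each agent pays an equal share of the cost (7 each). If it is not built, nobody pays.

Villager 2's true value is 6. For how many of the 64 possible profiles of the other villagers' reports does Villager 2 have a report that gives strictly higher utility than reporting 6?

Others report (6, 8, 8): truth gives -1; report 3 gives 0 > -1. Violating.
Others report (8, 6, 8): truth gives -1; report 3 gives 0 > -1. Violating.
Others report (8, 8, 6): truth gives -1; report 3 gives 0 > -1. Violating.
Others report (8, 8, 8): truth gives -1; report 3 gives 0 > -1. Violating.
Others report (3, 3, 3): truth gives 0; no alternative beats it.
Others report (3, 3, 4): truth gives 0; no alternative beats it.
(Checking all 64 profiles: 4 have a profitable deviation, 60 do not.)

4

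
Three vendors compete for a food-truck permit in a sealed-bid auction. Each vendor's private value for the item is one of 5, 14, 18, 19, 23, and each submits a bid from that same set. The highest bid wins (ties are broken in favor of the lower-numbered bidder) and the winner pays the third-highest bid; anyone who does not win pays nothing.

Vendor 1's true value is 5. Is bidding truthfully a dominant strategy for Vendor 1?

Check each profile of the others' bids and compare truth against every alternative bid.
Others bid (14, 14): truth gives 0, best alternative gives -9.
Others bid (5, 5): truth gives 0, best alternative gives 0.
Others bid (5, 14): truth gives 0, best alternative gives 0.
Others bid (5, 18): truth gives 0, best alternative gives 0.
Others bid (5, 19): truth gives 0, best alternative gives 0.
Others bid (5, 23): truth gives 0, best alternative gives 0.
(Remaining 19 profiles checked similarly; truth is weakly best in each.)
In every case the truthful bid is at least as good as any alternative, so it is a dominant strategy.

Yes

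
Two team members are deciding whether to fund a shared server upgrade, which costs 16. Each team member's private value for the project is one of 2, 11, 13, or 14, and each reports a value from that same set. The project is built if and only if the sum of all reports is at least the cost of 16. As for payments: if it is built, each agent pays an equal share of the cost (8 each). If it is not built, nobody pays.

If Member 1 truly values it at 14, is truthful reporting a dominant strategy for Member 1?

Yes

Check each profile of the others' reports and compare truth against every alternative report.
Others report (2): truth gives 6, best alternative gives 0.
Others report (11): truth gives 6, best alternative gives 6.
Others report (13): truth gives 6, best alternative gives 6.
Others report (14): truth gives 6, best alternative gives 6.
In every case the truthful report is at least as good as any alternative, so it is a dominant strategy.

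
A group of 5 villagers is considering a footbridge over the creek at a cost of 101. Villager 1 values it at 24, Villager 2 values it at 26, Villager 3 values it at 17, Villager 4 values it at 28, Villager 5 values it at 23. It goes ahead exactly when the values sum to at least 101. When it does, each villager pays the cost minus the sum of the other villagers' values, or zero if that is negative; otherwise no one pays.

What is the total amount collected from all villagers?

Total value 118 ≥ cost 101, so it is built.
Villager 1: others sum to 94; max(0, 101 - 94) = 7.
Villager 2: others sum to 92; max(0, 101 - 92) = 9.
Villager 3: others sum to 101; max(0, 101 - 101) = 0.
Villager 4: others sum to 90; max(0, 101 - 90) = 11.
Villager 5: others sum to 95; max(0, 101 - 95) = 6.
Total collected = 7 + 9 + 0 + 11 + 6 = 33.

33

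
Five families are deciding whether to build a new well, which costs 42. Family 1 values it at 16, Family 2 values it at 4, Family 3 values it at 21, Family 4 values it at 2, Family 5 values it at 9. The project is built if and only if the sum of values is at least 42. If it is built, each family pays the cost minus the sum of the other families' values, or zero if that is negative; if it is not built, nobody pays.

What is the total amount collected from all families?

Total value 52 ≥ cost 42, so it is built.
Family 1: others sum to 36; max(0, 42 - 36) = 6.
Family 2: others sum to 48; max(0, 42 - 48) = 0.
Family 3: others sum to 31; max(0, 42 - 31) = 11.
Family 4: others sum to 50; max(0, 42 - 50) = 0.
Family 5: others sum to 43; max(0, 42 - 43) = 0.
Total collected = 6 + 0 + 11 + 0 + 0 = 17.

17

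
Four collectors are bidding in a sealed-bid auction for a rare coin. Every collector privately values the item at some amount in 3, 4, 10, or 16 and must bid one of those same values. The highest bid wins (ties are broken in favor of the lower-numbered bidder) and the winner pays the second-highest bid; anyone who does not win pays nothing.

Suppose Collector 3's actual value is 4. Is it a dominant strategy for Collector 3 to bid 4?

Check each profile of the others' bids and compare truth against every alternative bid.
Others bid (3, 3, 3): truth gives 1, best alternative gives 1.
Others bid (3, 3, 4): truth gives 0, best alternative gives 0.
Others bid (3, 3, 10): truth gives 0, best alternative gives 0.
Others bid (3, 3, 16): truth gives 0, best alternative gives 0.
Others bid (3, 4, 3): truth gives 0, best alternative gives 0.
Others bid (3, 4, 4): truth gives 0, best alternative gives 0.
(Remaining 58 profiles checked similarly; truth is weakly best in each.)
In every case the truthful bid is at least as good as any alternative, so it is a dominant strategy.

Yes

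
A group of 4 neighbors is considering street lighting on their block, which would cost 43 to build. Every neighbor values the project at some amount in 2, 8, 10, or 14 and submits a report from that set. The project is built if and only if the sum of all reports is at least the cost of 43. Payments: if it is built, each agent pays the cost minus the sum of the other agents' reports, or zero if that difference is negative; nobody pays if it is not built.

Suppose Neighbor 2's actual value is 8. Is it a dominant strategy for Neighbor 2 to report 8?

Check each profile of the others' reports and compare truth against every alternative report.
Others report (14, 14, 14): truth gives 7, best alternative gives 7.
Others report (10, 14, 14): truth gives 3, best alternative gives 3.
Others report (14, 10, 14): truth gives 3, best alternative gives 3.
Others report (14, 14, 10): truth gives 3, best alternative gives 3.
Others report (8, 14, 14): truth gives 1, best alternative gives 1.
Others report (14, 8, 14): truth gives 1, best alternative gives 1.
(Remaining 58 profiles checked similarly; truth is weakly best in each.)
In every case the truthful report is at least as good as any alternative, so it is a dominant strategy.

Yes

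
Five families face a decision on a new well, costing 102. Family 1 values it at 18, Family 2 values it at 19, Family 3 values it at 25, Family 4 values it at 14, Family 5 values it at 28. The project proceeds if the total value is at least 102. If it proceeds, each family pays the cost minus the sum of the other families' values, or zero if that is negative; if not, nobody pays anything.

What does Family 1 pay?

Total value 104 ≥ cost 102, so the project is built.
The other families' values sum to 86.
Cost minus that sum is 102 - 86 = 16.

16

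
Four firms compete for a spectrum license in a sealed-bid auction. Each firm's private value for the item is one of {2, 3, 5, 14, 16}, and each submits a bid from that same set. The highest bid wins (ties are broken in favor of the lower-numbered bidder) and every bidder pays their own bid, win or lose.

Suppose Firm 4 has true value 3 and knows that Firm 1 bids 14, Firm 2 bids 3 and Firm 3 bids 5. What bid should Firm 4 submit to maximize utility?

2

Bid 2: loses but pays 2, utility -2.
Bid 3: loses but pays 3, utility -3.
Bid 5: loses but pays 5, utility -5.
Bid 14: loses but pays 14, utility -14.
Bid 16: wins, pays 16, utility 3 - 16 = -13.
The best choice is 2 with utility -2.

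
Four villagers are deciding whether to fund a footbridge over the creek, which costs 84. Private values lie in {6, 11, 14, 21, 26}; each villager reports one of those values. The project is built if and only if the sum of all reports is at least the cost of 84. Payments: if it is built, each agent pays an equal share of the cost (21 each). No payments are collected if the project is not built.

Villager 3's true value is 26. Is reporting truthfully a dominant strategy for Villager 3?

Check each profile of the others' reports and compare truth against every alternative report.
Others report (6, 26, 26): truth gives 5, best alternative gives 0.
Others report (11, 21, 26): truth gives 5, best alternative gives 0.
Others report (11, 26, 21): truth gives 5, best alternative gives 0.
Others report (14, 21, 26): truth gives 5, best alternative gives 0.
Others report (14, 26, 21): truth gives 5, best alternative gives 0.
Others report (21, 11, 26): truth gives 5, best alternative gives 0.
(Remaining 119 profiles checked similarly; truth is weakly best in each.)
In every case the truthful report is at least as good as any alternative, so it is a dominant strategy.

Yes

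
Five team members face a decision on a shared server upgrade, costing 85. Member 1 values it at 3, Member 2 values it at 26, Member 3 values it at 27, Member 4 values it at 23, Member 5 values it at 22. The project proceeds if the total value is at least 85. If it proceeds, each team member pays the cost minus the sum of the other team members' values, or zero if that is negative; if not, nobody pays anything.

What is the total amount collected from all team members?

Total value 101 ≥ cost 85, so it is built.
Member 1: others sum to 98; max(0, 85 - 98) = 0.
Member 2: others sum to 75; max(0, 85 - 75) = 10.
Member 3: others sum to 74; max(0, 85 - 74) = 11.
Member 4: others sum to 78; max(0, 85 - 78) = 7.
Member 5: others sum to 79; max(0, 85 - 79) = 6.
Total collected = 0 + 10 + 11 + 7 + 6 = 34.

34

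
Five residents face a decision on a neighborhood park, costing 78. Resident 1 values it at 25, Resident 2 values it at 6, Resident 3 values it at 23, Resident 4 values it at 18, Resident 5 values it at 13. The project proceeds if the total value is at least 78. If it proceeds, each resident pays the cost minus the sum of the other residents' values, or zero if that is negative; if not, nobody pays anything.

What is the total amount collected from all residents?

Total value 85 ≥ cost 78, so it is built.
Resident 1: others sum to 60; max(0, 78 - 60) = 18.
Resident 2: others sum to 79; max(0, 78 - 79) = 0.
Resident 3: others sum to 62; max(0, 78 - 62) = 16.
Resident 4: others sum to 67; max(0, 78 - 67) = 11.
Resident 5: others sum to 72; max(0, 78 - 72) = 6.
Total collected = 18 + 0 + 16 + 11 + 6 = 51.

51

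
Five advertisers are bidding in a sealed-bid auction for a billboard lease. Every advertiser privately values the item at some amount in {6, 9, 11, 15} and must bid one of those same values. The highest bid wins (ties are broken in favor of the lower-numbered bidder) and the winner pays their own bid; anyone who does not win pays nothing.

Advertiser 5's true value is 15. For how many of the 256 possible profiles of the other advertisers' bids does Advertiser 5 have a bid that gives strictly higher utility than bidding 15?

Others bid (6, 6, 6, 6): truth gives 0; bid 9 gives 6 > 0. Violating.
Others bid (6, 6, 6, 9): truth gives 0; bid 11 gives 4 > 0. Violating.
Others bid (6, 6, 9, 6): truth gives 0; bid 11 gives 4 > 0. Violating.
Others bid (6, 6, 9, 9): truth gives 0; bid 11 gives 4 > 0. Violating.
Others bid (6, 6, 6, 11): truth gives 0; no alternative beats it.
Others bid (6, 6, 6, 15): truth gives 0; no alternative beats it.
(Checking all 256 profiles: 16 have a profitable deviation, 240 do not.)

16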